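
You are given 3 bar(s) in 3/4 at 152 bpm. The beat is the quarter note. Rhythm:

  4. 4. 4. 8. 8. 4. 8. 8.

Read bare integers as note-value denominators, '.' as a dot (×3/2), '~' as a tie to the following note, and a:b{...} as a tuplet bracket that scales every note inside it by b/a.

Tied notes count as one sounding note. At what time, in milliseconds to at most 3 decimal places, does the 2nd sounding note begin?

1. 0.0ms @ 0 + 592.105ms (3/2)
2. 592.105ms @ 3/2 + 592.105ms (3/2)
3. 1184.211ms @ 3 + 592.105ms (3/2)
4. 1776.316ms @ 9/2 + 296.053ms (3/4)
5. 2072.368ms @ 21/4 + 296.053ms (3/4)
6. 2368.421ms @ 6 + 592.105ms (3/2)
7. 2960.526ms @ 15/2 + 296.053ms (3/4)
8. 3256.579ms @ 33/4 + 296.053ms (3/4)

note 2 onset = 3/2b = 592.105ms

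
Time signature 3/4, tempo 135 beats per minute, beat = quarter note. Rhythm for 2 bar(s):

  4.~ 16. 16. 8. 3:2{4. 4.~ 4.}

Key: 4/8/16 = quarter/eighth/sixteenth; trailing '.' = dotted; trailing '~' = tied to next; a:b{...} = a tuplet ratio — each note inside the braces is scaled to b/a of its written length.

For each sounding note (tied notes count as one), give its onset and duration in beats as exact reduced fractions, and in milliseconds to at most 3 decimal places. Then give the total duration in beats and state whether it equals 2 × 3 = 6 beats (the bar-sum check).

1) 0.0ms=0b +833.333ms=15/8b
2) 833.333ms=15/8b +166.667ms=3/8b
3) 1000.0ms=9/4b +333.333ms=3/4b
4) 1333.333ms=3b +444.444ms=1b
5) 1777.778ms=4b +888.889ms=2b
Σ=6b of 6 (135bpm 3/4) — PASS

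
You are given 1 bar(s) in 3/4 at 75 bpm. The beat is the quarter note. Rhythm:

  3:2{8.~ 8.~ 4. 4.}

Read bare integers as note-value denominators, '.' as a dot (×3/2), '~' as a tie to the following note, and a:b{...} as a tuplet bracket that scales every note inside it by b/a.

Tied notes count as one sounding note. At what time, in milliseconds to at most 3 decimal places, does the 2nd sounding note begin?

note 2 onset = 2b = 1600.0ms

1. 0.0ms @ 0 + 1600.0ms (2)
2. 1600.0ms @ 2 + 800.0ms (1)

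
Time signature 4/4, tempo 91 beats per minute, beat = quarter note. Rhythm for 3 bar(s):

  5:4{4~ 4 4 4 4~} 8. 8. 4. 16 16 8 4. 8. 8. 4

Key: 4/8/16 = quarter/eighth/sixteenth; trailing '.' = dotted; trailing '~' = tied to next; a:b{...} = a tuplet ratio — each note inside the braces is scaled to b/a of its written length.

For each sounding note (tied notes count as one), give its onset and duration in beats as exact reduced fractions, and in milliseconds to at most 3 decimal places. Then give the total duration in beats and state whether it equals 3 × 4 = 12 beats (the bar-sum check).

1) 0.0ms=0b +1054.945ms=8/5b
2) 1054.945ms=8/5b +527.473ms=4/5b
3) 1582.418ms=12/5b +527.473ms=4/5b
4) 2109.89ms=16/5b +1021.978ms=31/20b
5) 3131.868ms=19/4b +494.505ms=3/4b
6) 3626.374ms=11/2b +989.011ms=3/2b
7) 4615.385ms=7b +164.835ms=1/4b
8) 4780.22ms=29/4b +164.835ms=1/4b
9) 4945.055ms=15/2b +329.67ms=1/2b
10) 5274.725ms=8b +989.011ms=3/2b
11) 6263.736ms=19/2b +494.505ms=3/4b
12) 6758.242ms=41/4b +494.505ms=3/4b
13) 7252.747ms=11b +659.341ms=1b
Σ=12b of 12 (91bpm 4/4) — PASS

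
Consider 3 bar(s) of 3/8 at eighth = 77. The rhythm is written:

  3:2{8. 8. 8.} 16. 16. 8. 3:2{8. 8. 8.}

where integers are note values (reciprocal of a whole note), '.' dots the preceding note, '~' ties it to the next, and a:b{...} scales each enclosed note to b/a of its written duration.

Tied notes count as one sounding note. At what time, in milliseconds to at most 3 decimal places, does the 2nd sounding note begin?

1. 0.0ms @ 0 + 779.221ms (1)
2. 779.221ms @ 1 + 779.221ms (1)
3. 1558.442ms @ 2 + 779.221ms (1)
4. 2337.662ms @ 3 + 584.416ms (3/4)
5. 2922.078ms @ 15/4 + 584.416ms (3/4)
6. 3506.494ms @ 9/2 + 1168.831ms (3/2)
7. 4675.325ms @ 6 + 779.221ms (1)
8. 5454.545ms @ 7 + 779.221ms (1)
9. 6233.766ms @ 8 + 779.221ms (1)

note 2 onset = 1b = 779.221ms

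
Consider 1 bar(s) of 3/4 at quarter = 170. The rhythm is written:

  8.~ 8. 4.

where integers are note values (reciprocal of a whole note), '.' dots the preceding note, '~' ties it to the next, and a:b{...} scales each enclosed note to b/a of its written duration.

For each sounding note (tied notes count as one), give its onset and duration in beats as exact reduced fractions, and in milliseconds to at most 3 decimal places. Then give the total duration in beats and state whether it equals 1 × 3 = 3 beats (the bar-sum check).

1) 0.0ms=0b +529.412ms=3/2b
2) 529.412ms=3/2b +529.412ms=3/2b
Σ=3b of 3 (170bpm 3/4) — PASS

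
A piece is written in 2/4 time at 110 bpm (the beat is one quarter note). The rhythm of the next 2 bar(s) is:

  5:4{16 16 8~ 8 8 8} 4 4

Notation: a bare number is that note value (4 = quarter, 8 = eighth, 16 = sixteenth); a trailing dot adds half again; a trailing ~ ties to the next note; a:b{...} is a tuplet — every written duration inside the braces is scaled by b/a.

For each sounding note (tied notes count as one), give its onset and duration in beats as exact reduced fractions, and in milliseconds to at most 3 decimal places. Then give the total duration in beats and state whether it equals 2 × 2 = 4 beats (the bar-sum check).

1) 0.0ms=0b +109.091ms=1/5b
2) 109.091ms=1/5b +109.091ms=1/5b
3) 218.182ms=2/5b +436.364ms=4/5b
4) 654.545ms=6/5b +218.182ms=2/5b
5) 872.727ms=8/5b +218.182ms=2/5b
6) 1090.909ms=2b +545.455ms=1b
7) 1636.364ms=3b +545.455ms=1b
Σ=4b of 4 (110bpm 2/4) — PASS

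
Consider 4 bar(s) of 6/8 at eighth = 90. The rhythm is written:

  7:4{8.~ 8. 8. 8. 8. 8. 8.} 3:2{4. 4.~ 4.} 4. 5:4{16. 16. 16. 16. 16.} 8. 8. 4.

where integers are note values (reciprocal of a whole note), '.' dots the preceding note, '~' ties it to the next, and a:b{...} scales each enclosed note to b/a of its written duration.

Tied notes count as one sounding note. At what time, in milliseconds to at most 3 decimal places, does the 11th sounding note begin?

note 11 onset = 78/5b = 10400.0ms

1. 0.0ms @ 0 + 1142.857ms (12/7)
2. 1142.857ms @ 12/7 + 571.429ms (6/7)
3. 1714.286ms @ 18/7 + 571.429ms (6/7)
4. 2285.714ms @ 24/7 + 571.429ms (6/7)
5. 2857.143ms @ 30/7 + 571.429ms (6/7)
6. 3428.571ms @ 36/7 + 571.429ms (6/7)
7. 4000.0ms @ 6 + 1333.333ms (2)
8. 5333.333ms @ 8 + 2666.667ms (4)
9. 8000.0ms @ 12 + 2000.0ms (3)
10. 10000.0ms @ 15 + 400.0ms (3/5)
11. 10400.0ms @ 78/5 + 400.0ms (3/5)
12. 10800.0ms @ 81/5 + 400.0ms (3/5)
13. 11200.0ms @ 84/5 + 400.0ms (3/5)
14. 11600.0ms @ 87/5 + 400.0ms (3/5)
15. 12000.0ms @ 18 + 1000.0ms (3/2)
16. 13000.0ms @ 39/2 + 1000.0ms (3/2)
17. 14000.0ms @ 21 + 2000.0ms (3)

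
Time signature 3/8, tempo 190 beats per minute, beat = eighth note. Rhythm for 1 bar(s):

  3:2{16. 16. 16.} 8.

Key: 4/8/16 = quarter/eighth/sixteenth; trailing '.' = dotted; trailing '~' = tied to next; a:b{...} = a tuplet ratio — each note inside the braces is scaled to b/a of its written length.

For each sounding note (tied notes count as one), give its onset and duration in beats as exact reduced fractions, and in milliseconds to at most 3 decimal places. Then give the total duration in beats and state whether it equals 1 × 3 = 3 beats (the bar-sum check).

1) 0.0ms=0b +157.895ms=1/2b
2) 157.895ms=1/2b +157.895ms=1/2b
3) 315.789ms=1b +157.895ms=1/2b
4) 473.684ms=3/2b +473.684ms=3/2b
Σ=3b of 3 (190bpm 3/8) — PASS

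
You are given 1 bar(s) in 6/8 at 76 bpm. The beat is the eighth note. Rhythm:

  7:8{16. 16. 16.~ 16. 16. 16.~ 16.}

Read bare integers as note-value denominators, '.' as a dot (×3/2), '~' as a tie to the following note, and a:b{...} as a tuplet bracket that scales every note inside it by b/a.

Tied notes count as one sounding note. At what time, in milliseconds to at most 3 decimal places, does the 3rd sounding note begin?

note 3 onset = 12/7b = 1353.383ms

1. 0.0ms @ 0 + 676.692ms (6/7)
2. 676.692ms @ 6/7 + 676.692ms (6/7)
3. 1353.383ms @ 12/7 + 1353.383ms (12/7)
4. 2706.767ms @ 24/7 + 676.692ms (6/7)
5. 3383.459ms @ 30/7 + 1353.383ms (12/7)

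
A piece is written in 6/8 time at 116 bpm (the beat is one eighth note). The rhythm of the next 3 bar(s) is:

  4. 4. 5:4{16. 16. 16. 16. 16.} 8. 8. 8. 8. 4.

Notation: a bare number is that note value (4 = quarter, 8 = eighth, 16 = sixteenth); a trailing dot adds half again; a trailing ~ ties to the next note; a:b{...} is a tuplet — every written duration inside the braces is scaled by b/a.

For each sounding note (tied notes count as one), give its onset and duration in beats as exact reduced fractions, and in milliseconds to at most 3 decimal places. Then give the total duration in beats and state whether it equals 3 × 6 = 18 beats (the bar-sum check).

1) 0.0ms=0b +1551.724ms=3b
2) 1551.724ms=3b +1551.724ms=3b
3) 3103.448ms=6b +310.345ms=3/5b
4) 3413.793ms=33/5b +310.345ms=3/5b
5) 3724.138ms=36/5b +310.345ms=3/5b
6) 4034.483ms=39/5b +310.345ms=3/5b
7) 4344.828ms=42/5b +310.345ms=3/5b
8) 4655.172ms=9b +775.862ms=3/2b
9) 5431.034ms=21/2b +775.862ms=3/2b
10) 6206.897ms=12b +775.862ms=3/2b
11) 6982.759ms=27/2b +775.862ms=3/2b
12) 7758.621ms=15b +1551.724ms=3b
Σ=18b of 18 (116bpm 6/8) — PASS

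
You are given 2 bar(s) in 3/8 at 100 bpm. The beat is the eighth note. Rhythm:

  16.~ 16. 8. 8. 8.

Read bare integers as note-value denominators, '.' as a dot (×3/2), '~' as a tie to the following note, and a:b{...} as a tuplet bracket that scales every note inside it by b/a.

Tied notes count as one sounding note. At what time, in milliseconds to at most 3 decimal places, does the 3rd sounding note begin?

note 3 onset = 3b = 1800.0ms

1. 0.0ms @ 0 + 900.0ms (3/2)
2. 900.0ms @ 3/2 + 900.0ms (3/2)
3. 1800.0ms @ 3 + 900.0ms (3/2)
4. 2700.0ms @ 9/2 + 900.0ms (3/2)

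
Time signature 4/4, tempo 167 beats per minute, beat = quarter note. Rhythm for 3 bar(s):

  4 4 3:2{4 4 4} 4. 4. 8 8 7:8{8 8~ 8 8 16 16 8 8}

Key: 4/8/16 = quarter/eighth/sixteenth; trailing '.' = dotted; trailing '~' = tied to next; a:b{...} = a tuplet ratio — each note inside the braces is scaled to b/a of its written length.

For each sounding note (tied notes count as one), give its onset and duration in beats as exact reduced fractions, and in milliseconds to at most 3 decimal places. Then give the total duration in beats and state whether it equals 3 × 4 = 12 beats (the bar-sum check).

1) 0.0ms=0b +359.281ms=1b
2) 359.281ms=1b +359.281ms=1b
3) 718.563ms=2b +239.521ms=2/3b
4) 958.084ms=8/3b +239.521ms=2/3b
5) 1197.605ms=10/3b +239.521ms=2/3b
6) 1437.126ms=4b +538.922ms=3/2b
7) 1976.048ms=11/2b +538.922ms=3/2b
8) 2514.97ms=7b +179.641ms=1/2b
9) 2694.611ms=15/2b +179.641ms=1/2b
10) 2874.251ms=8b +205.304ms=4/7b
11) 3079.555ms=60/7b +410.607ms=8/7b
12) 3490.163ms=68/7b +205.304ms=4/7b
13) 3695.466ms=72/7b +102.652ms=2/7b
14) 3798.118ms=74/7b +102.652ms=2/7b
15) 3900.77ms=76/7b +205.304ms=4/7b
16) 4106.074ms=80/7b +205.304ms=4/7b
Σ=12b of 12 (167bpm 4/4) — PASS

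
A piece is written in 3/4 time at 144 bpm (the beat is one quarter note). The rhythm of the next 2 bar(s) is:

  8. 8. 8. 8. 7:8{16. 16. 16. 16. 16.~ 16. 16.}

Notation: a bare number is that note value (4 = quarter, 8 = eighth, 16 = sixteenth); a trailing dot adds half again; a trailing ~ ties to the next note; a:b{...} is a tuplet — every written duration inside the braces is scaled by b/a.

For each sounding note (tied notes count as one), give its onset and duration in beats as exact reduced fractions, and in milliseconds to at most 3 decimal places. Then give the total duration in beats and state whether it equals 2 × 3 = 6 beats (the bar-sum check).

1) 0.0ms=0b +312.5ms=3/4b
2) 312.5ms=3/4b +312.5ms=3/4b
3) 625.0ms=3/2b +312.5ms=3/4b
4) 937.5ms=9/4b +312.5ms=3/4b
5) 1250.0ms=3b +178.571ms=3/7b
6) 1428.571ms=24/7b +178.571ms=3/7b
7) 1607.143ms=27/7b +178.571ms=3/7b
8) 1785.714ms=30/7b +178.571ms=3/7b
9) 1964.286ms=33/7b +357.143ms=6/7b
10) 2321.429ms=39/7b +178.571ms=3/7b
Σ=6b of 6 (144bpm 3/4) — PASS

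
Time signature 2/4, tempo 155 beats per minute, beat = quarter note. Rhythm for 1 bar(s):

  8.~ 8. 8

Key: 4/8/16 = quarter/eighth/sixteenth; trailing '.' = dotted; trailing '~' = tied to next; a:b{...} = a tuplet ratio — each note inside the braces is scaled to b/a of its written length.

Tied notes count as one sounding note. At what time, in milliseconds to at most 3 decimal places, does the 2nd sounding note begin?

note 2 onset = 3/2b = 580.645ms

1. 0.0ms @ 0 + 580.645ms (3/2)
2. 580.645ms @ 3/2 + 193.548ms (1/2)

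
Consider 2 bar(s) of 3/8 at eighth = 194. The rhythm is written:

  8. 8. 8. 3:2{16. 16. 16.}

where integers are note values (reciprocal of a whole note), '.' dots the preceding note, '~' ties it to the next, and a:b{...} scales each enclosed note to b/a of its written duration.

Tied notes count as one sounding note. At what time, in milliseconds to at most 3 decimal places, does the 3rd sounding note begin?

note 3 onset = 3b = 927.835ms

1. 0.0ms @ 0 + 463.918ms (3/2)
2. 463.918ms @ 3/2 + 463.918ms (3/2)
3. 927.835ms @ 3 + 463.918ms (3/2)
4. 1391.753ms @ 9/2 + 154.639ms (1/2)
5. 1546.392ms @ 5 + 154.639ms (1/2)
6. 1701.031ms @ 11/2 + 154.639ms (1/2)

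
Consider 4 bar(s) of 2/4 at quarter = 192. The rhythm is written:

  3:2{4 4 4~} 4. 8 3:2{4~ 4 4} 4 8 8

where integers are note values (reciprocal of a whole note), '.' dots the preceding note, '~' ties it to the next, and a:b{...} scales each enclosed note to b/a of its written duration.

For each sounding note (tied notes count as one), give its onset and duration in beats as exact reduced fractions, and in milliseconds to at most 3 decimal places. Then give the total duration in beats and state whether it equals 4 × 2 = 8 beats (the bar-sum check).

1) 0.0ms=0b +208.333ms=2/3b
2) 208.333ms=2/3b +208.333ms=2/3b
3) 416.667ms=4/3b +677.083ms=13/6b
4) 1093.75ms=7/2b +156.25ms=1/2b
5) 1250.0ms=4b +416.667ms=4/3b
6) 1666.667ms=16/3b +208.333ms=2/3b
7) 1875.0ms=6b +312.5ms=1b
8) 2187.5ms=7b +156.25ms=1/2b
9) 2343.75ms=15/2b +156.25ms=1/2b
Σ=8b of 8 (192bpm 2/4) — PASS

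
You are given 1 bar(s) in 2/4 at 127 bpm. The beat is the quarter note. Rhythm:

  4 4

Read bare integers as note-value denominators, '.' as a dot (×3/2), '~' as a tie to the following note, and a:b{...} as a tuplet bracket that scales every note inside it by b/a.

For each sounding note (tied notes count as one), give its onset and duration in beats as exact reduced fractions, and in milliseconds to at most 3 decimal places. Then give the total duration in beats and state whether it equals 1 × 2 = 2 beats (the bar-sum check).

1) 0.0ms=0b +472.441ms=1b
2) 472.441ms=1b +472.441ms=1b
Σ=2b of 2 (127bpm 2/4) — PASS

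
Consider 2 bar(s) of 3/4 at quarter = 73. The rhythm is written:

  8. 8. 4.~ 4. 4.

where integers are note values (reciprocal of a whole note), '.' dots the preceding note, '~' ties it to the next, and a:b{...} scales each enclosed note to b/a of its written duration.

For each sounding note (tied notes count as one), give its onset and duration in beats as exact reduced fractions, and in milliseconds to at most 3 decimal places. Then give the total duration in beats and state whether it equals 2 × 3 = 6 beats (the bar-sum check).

1) 0.0ms=0b +616.438ms=3/4b
2) 616.438ms=3/4b +616.438ms=3/4b
3) 1232.877ms=3/2b +2465.753ms=3b
4) 3698.63ms=9/2b +1232.877ms=3/2b
Σ=6b of 6 (73bpm 3/4) — PASS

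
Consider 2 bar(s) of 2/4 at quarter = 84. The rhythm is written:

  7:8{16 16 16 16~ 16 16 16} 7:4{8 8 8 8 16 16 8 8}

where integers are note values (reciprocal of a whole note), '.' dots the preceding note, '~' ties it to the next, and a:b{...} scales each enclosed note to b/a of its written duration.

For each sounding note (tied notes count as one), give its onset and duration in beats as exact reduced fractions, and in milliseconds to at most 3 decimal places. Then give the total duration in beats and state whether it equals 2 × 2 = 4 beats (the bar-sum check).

1) 0.0ms=0b +204.082ms=2/7b
2) 204.082ms=2/7b +204.082ms=2/7b
3) 408.163ms=4/7b +204.082ms=2/7b
4) 612.245ms=6/7b +408.163ms=4/7b
5) 1020.408ms=10/7b +204.082ms=2/7b
6) 1224.49ms=12/7b +204.082ms=2/7b
7) 1428.571ms=2b +204.082ms=2/7b
8) 1632.653ms=16/7b +204.082ms=2/7b
9) 1836.735ms=18/7b +204.082ms=2/7b
10) 2040.816ms=20/7b +204.082ms=2/7b
11) 2244.898ms=22/7b +102.041ms=1/7b
12) 2346.939ms=23/7b +102.041ms=1/7b
13) 2448.98ms=24/7b +204.082ms=2/7b
14) 2653.061ms=26/7b +204.082ms=2/7b
Σ=4b of 4 (84bpm 2/4) — PASS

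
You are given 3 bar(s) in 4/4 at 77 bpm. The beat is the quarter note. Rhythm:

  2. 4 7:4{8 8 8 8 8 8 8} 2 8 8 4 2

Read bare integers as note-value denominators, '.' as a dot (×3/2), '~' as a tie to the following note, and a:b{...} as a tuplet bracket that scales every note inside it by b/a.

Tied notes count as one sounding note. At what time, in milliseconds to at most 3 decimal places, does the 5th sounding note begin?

note 5 onset = 32/7b = 3562.152ms

1. 0.0ms @ 0 + 2337.662ms (3)
2. 2337.662ms @ 3 + 779.221ms (1)
3. 3116.883ms @ 4 + 222.635ms (2/7)
4. 3339.518ms @ 30/7 + 222.635ms (2/7)
5. 3562.152ms @ 32/7 + 222.635ms (2/7)
6. 3784.787ms @ 34/7 + 222.635ms (2/7)
7. 4007.421ms @ 36/7 + 222.635ms (2/7)
8. 4230.056ms @ 38/7 + 222.635ms (2/7)
9. 4452.69ms @ 40/7 + 222.635ms (2/7)
10. 4675.325ms @ 6 + 1558.442ms (2)
11. 6233.766ms @ 8 + 389.61ms (1/2)
12. 6623.377ms @ 17/2 + 389.61ms (1/2)
13. 7012.987ms @ 9 + 779.221ms (1)
14. 7792.208ms @ 10 + 1558.442ms (2)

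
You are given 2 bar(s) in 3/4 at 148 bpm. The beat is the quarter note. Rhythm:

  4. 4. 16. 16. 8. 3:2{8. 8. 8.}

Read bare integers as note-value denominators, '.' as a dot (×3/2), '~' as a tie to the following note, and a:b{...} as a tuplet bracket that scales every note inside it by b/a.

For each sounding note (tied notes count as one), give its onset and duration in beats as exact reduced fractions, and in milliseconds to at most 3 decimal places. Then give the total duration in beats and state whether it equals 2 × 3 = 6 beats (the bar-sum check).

1) 0.0ms=0b +608.108ms=3/2b
2) 608.108ms=3/2b +608.108ms=3/2b
3) 1216.216ms=3b +152.027ms=3/8b
4) 1368.243ms=27/8b +152.027ms=3/8b
5) 1520.27ms=15/4b +304.054ms=3/4b
6) 1824.324ms=9/2b +202.703ms=1/2b
7) 2027.027ms=5b +202.703ms=1/2b
8) 2229.73ms=11/2b +202.703ms=1/2b
Σ=6b of 6 (148bpm 3/4) — PASS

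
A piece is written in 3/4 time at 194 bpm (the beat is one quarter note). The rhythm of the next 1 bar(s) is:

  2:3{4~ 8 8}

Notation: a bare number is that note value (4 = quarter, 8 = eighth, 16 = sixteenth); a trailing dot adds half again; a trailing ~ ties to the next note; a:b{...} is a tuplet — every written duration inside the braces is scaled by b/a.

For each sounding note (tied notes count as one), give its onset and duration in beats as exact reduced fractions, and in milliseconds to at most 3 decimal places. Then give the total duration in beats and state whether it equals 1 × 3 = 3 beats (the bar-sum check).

1) 0.0ms=0b +695.876ms=9/4b
2) 695.876ms=9/4b +231.959ms=3/4b
Σ=3b of 3 (194bpm 3/4) — PASS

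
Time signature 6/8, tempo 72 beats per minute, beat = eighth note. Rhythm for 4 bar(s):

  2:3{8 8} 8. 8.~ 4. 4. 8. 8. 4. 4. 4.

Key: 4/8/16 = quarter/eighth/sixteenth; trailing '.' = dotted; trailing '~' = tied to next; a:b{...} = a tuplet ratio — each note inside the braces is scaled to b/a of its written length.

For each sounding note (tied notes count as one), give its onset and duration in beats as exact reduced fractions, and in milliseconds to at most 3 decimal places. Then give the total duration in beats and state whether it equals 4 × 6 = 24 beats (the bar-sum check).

1) 0.0ms=0b +1250.0ms=3/2b
2) 1250.0ms=3/2b +1250.0ms=3/2b
3) 2500.0ms=3b +1250.0ms=3/2b
4) 3750.0ms=9/2b +3750.0ms=9/2b
5) 7500.0ms=9b +2500.0ms=3b
6) 10000.0ms=12b +1250.0ms=3/2b
7) 11250.0ms=27/2b +1250.0ms=3/2b
8) 12500.0ms=15b +2500.0ms=3b
9) 15000.0ms=18b +2500.0ms=3b
10) 17500.0ms=21b +2500.0ms=3b
Σ=24b of 24 (72bpm 6/8) — PASS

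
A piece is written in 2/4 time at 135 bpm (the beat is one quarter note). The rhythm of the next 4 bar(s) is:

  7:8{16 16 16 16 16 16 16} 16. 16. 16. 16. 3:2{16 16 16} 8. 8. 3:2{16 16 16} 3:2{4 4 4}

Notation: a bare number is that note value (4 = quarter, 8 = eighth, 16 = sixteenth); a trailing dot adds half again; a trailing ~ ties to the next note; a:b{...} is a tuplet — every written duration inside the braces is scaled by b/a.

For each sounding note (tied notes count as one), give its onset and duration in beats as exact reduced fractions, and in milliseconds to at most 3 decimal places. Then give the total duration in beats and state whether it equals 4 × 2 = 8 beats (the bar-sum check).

1) 0.0ms=0b +126.984ms=2/7b
2) 126.984ms=2/7b +126.984ms=2/7b
3) 253.968ms=4/7b +126.984ms=2/7b
4) 380.952ms=6/7b +126.984ms=2/7b
5) 507.937ms=8/7b +126.984ms=2/7b
6) 634.921ms=10/7b +126.984ms=2/7b
7) 761.905ms=12/7b +126.984ms=2/7b
8) 888.889ms=2b +166.667ms=3/8b
9) 1055.556ms=19/8b +166.667ms=3/8b
10) 1222.222ms=11/4b +166.667ms=3/8b
11) 1388.889ms=25/8b +166.667ms=3/8b
12) 1555.556ms=7/2b +74.074ms=1/6b
13) 1629.63ms=11/3b +74.074ms=1/6b
14) 1703.704ms=23/6b +74.074ms=1/6b
15) 1777.778ms=4b +333.333ms=3/4b
16) 2111.111ms=19/4b +333.333ms=3/4b
17) 2444.444ms=11/2b +74.074ms=1/6b
18) 2518.519ms=17/3b +74.074ms=1/6b
19) 2592.593ms=35/6b +74.074ms=1/6b
20) 2666.667ms=6b +296.296ms=2/3b
21) 2962.963ms=20/3b +296.296ms=2/3b
22) 3259.259ms=22/3b +296.296ms=2/3b
Σ=8b of 8 (135bpm 2/4) — PASS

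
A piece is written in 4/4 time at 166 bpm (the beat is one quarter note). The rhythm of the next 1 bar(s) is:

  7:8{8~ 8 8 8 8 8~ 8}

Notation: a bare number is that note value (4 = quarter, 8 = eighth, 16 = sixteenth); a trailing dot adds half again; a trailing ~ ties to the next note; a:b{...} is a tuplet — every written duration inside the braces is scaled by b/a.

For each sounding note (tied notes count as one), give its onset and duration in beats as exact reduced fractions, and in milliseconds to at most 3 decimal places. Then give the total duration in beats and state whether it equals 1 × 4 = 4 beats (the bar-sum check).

1) 0.0ms=0b +413.081ms=8/7b
2) 413.081ms=8/7b +206.54ms=4/7b
3) 619.621ms=12/7b +206.54ms=4/7b
4) 826.162ms=16/7b +206.54ms=4/7b
5) 1032.702ms=20/7b +413.081ms=8/7b
Σ=4b of 4 (166bpm 4/4) — PASS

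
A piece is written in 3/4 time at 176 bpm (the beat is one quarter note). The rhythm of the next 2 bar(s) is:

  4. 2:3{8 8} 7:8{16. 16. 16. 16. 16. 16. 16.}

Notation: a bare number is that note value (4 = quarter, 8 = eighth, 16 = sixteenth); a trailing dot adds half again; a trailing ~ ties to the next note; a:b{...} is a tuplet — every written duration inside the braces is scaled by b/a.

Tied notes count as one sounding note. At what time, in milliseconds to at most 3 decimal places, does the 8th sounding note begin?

1. 0.0ms @ 0 + 511.364ms (3/2)
2. 511.364ms @ 3/2 + 255.682ms (3/4)
3. 767.045ms @ 9/4 + 255.682ms (3/4)
4. 1022.727ms @ 3 + 146.104ms (3/7)
5. 1168.831ms @ 24/7 + 146.104ms (3/7)
6. 1314.935ms @ 27/7 + 146.104ms (3/7)
7. 1461.039ms @ 30/7 + 146.104ms (3/7)
8. 1607.143ms @ 33/7 + 146.104ms (3/7)
9. 1753.247ms @ 36/7 + 146.104ms (3/7)
10. 1899.351ms @ 39/7 + 146.104ms (3/7)

note 8 onset = 33/7b = 1607.143ms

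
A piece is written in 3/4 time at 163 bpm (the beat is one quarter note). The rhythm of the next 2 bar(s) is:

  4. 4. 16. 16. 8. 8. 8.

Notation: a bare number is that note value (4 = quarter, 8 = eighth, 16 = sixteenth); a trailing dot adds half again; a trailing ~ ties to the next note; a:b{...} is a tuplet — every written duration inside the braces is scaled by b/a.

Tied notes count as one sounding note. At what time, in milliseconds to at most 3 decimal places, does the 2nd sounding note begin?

note 2 onset = 3/2b = 552.147ms

1. 0.0ms @ 0 + 552.147ms (3/2)
2. 552.147ms @ 3/2 + 552.147ms (3/2)
3. 1104.294ms @ 3 + 138.037ms (3/8)
4. 1242.331ms @ 27/8 + 138.037ms (3/8)
5. 1380.368ms @ 15/4 + 276.074ms (3/4)
6. 1656.442ms @ 9/2 + 276.074ms (3/4)
7. 1932.515ms @ 21/4 + 276.074ms (3/4)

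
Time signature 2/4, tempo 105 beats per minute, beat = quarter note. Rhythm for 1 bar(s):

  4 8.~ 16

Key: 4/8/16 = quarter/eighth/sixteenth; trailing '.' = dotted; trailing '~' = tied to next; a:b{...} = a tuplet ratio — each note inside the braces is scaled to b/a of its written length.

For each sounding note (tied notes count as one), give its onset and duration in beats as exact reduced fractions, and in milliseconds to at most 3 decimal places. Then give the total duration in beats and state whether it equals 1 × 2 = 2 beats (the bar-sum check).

1) 0.0ms=0b +571.429ms=1b
2) 571.429ms=1b +571.429ms=1b
Σ=2b of 2 (105bpm 2/4) — PASS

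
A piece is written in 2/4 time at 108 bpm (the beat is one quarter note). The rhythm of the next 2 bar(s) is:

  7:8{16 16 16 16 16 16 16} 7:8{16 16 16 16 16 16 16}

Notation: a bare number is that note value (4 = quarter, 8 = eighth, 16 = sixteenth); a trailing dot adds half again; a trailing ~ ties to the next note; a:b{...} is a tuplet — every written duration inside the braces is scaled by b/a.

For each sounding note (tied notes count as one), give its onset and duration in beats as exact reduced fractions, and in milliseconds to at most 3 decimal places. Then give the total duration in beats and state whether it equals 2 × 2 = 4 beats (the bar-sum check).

1) 0.0ms=0b +158.73ms=2/7b
2) 158.73ms=2/7b +158.73ms=2/7b
3) 317.46ms=4/7b +158.73ms=2/7b
4) 476.19ms=6/7b +158.73ms=2/7b
5) 634.921ms=8/7b +158.73ms=2/7b
6) 793.651ms=10/7b +158.73ms=2/7b
7) 952.381ms=12/7b +158.73ms=2/7b
8) 1111.111ms=2b +158.73ms=2/7b
9) 1269.841ms=16/7b +158.73ms=2/7b
10) 1428.571ms=18/7b +158.73ms=2/7b
11) 1587.302ms=20/7b +158.73ms=2/7b
12) 1746.032ms=22/7b +158.73ms=2/7b
13) 1904.762ms=24/7b +158.73ms=2/7b
14) 2063.492ms=26/7b +158.73ms=2/7b
Σ=4b of 4 (108bpm 2/4) — PASS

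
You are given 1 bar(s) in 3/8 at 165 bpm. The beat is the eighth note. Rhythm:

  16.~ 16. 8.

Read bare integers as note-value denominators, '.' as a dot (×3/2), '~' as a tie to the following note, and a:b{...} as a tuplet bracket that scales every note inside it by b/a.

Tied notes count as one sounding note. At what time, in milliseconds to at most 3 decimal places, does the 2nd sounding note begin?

1. 0.0ms @ 0 + 545.455ms (3/2)
2. 545.455ms @ 3/2 + 545.455ms (3/2)

note 2 onset = 3/2b = 545.455ms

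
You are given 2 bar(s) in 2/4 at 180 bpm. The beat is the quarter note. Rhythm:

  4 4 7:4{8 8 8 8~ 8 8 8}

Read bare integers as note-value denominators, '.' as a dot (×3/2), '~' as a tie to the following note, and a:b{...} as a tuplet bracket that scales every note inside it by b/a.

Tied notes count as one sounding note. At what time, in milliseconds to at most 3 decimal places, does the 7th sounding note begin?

1. 0.0ms @ 0 + 333.333ms (1)
2. 333.333ms @ 1 + 333.333ms (1)
3. 666.667ms @ 2 + 95.238ms (2/7)
4. 761.905ms @ 16/7 + 95.238ms (2/7)
5. 857.143ms @ 18/7 + 95.238ms (2/7)
6. 952.381ms @ 20/7 + 190.476ms (4/7)
7. 1142.857ms @ 24/7 + 95.238ms (2/7)
8. 1238.095ms @ 26/7 + 95.238ms (2/7)

note 7 onset = 24/7b = 1142.857ms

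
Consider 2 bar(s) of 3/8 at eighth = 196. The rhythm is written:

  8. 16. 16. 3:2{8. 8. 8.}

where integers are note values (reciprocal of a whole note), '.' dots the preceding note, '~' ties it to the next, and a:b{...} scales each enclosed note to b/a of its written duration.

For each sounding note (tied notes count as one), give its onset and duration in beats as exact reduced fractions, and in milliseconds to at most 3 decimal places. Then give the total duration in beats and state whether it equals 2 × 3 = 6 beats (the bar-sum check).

1) 0.0ms=0b +459.184ms=3/2b
2) 459.184ms=3/2b +229.592ms=3/4b
3) 688.776ms=9/4b +229.592ms=3/4b
4) 918.367ms=3b +306.122ms=1b
5) 1224.49ms=4b +306.122ms=1b
6) 1530.612ms=5b +306.122ms=1b
Σ=6b of 6 (196bpm 3/8) — PASS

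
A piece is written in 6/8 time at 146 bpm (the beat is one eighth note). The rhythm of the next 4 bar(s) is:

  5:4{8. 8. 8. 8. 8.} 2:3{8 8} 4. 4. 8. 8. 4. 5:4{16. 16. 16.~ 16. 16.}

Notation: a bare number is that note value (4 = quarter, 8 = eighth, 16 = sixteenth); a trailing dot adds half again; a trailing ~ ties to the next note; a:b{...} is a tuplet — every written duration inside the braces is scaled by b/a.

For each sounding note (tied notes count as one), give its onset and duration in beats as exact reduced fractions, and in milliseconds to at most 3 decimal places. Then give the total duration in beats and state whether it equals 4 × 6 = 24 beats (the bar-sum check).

1) 0.0ms=0b +493.151ms=6/5b
2) 493.151ms=6/5b +493.151ms=6/5b
3) 986.301ms=12/5b +493.151ms=6/5b
4) 1479.452ms=18/5b +493.151ms=6/5b
5) 1972.603ms=24/5b +493.151ms=6/5b
6) 2465.753ms=6b +616.438ms=3/2b
7) 3082.192ms=15/2b +616.438ms=3/2b
8) 3698.63ms=9b +1232.877ms=3b
9) 4931.507ms=12b +1232.877ms=3b
10) 6164.384ms=15b +616.438ms=3/2b
11) 6780.822ms=33/2b +616.438ms=3/2b
12) 7397.26ms=18b +1232.877ms=3b
13) 8630.137ms=21b +246.575ms=3/5b
14) 8876.712ms=108/5b +246.575ms=3/5b
15) 9123.288ms=111/5b +493.151ms=6/5b
16) 9616.438ms=117/5b +246.575ms=3/5b
Σ=24b of 24 (146bpm 6/8) — PASS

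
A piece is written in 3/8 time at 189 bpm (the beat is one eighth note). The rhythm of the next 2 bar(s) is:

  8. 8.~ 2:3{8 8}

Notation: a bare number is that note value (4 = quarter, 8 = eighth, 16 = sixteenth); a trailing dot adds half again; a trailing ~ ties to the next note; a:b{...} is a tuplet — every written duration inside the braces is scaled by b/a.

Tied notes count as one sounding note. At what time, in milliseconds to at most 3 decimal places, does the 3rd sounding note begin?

1. 0.0ms @ 0 + 476.19ms (3/2)
2. 476.19ms @ 3/2 + 952.381ms (3)
3. 1428.571ms @ 9/2 + 476.19ms (3/2)

note 3 onset = 9/2b = 1428.571ms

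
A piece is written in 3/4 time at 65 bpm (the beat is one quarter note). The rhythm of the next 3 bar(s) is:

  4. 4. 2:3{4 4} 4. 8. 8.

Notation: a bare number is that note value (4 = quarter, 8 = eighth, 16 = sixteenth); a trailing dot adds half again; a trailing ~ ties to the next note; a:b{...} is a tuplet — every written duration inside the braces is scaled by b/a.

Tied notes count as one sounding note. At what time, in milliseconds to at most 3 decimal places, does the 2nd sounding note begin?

note 2 onset = 3/2b = 1384.615ms

1. 0.0ms @ 0 + 1384.615ms (3/2)
2. 1384.615ms @ 3/2 + 1384.615ms (3/2)
3. 2769.231ms @ 3 + 1384.615ms (3/2)
4. 4153.846ms @ 9/2 + 1384.615ms (3/2)
5. 5538.462ms @ 6 + 1384.615ms (3/2)
6. 6923.077ms @ 15/2 + 692.308ms (3/4)
7. 7615.385ms @ 33/4 + 692.308ms (3/4)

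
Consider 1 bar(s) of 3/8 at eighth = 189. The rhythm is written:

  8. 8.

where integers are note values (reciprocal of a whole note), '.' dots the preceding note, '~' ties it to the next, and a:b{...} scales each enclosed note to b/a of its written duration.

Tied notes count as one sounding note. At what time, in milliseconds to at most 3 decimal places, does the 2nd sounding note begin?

1. 0.0ms @ 0 + 476.19ms (3/2)
2. 476.19ms @ 3/2 + 476.19ms (3/2)

note 2 onset = 3/2b = 476.19ms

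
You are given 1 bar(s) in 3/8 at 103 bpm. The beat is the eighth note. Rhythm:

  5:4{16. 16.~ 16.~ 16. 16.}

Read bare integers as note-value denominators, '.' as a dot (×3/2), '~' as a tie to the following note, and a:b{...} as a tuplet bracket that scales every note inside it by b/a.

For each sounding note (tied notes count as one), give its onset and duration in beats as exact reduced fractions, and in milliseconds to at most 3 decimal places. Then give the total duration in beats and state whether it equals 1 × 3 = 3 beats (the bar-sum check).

1) 0.0ms=0b +349.515ms=3/5b
2) 349.515ms=3/5b +1048.544ms=9/5b
3) 1398.058ms=12/5b +349.515ms=3/5b
Σ=3b of 3 (103bpm 3/8) — PASS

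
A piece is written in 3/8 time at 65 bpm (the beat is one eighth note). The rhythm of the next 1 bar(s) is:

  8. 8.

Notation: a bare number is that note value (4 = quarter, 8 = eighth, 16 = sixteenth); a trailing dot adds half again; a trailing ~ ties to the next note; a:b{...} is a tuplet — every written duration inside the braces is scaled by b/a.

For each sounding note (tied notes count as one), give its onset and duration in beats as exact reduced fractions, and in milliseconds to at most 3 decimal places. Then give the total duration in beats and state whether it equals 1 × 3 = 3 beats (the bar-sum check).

1) 0.0ms=0b +1384.615ms=3/2b
2) 1384.615ms=3/2b +1384.615ms=3/2b
Σ=3b of 3 (65bpm 3/8) — PASS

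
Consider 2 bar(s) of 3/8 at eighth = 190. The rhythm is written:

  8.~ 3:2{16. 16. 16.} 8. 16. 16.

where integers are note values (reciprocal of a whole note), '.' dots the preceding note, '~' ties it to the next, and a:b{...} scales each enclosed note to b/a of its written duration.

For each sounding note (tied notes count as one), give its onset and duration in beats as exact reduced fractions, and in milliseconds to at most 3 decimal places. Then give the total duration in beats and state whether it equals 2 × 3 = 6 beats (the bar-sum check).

1) 0.0ms=0b +631.579ms=2b
2) 631.579ms=2b +157.895ms=1/2b
3) 789.474ms=5/2b +157.895ms=1/2b
4) 947.368ms=3b +473.684ms=3/2b
5) 1421.053ms=9/2b +236.842ms=3/4b
6) 1657.895ms=21/4b +236.842ms=3/4b
Σ=6b of 6 (190bpm 3/8) — PASS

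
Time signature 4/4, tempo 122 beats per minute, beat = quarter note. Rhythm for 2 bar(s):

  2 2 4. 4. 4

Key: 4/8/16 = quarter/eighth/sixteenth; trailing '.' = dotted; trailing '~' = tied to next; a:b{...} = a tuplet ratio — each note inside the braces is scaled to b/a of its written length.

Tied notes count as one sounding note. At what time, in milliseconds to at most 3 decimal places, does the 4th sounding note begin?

1. 0.0ms @ 0 + 983.607ms (2)
2. 983.607ms @ 2 + 983.607ms (2)
3. 1967.213ms @ 4 + 737.705ms (3/2)
4. 2704.918ms @ 11/2 + 737.705ms (3/2)
5. 3442.623ms @ 7 + 491.803ms (1)

note 4 onset = 11/2b = 2704.918ms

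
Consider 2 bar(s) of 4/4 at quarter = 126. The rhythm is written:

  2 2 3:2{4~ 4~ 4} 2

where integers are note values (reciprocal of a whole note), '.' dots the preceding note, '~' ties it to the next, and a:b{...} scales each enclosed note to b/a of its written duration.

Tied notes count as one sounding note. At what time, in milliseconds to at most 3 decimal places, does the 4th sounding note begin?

1. 0.0ms @ 0 + 952.381ms (2)
2. 952.381ms @ 2 + 952.381ms (2)
3. 1904.762ms @ 4 + 952.381ms (2)
4. 2857.143ms @ 6 + 952.381ms (2)

note 4 onset = 6b = 2857.143ms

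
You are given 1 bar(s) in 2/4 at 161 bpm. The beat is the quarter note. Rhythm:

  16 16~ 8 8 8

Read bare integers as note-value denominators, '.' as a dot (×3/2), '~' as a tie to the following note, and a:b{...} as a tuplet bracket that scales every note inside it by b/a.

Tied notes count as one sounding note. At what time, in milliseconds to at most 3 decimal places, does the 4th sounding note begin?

note 4 onset = 3/2b = 559.006ms

1. 0.0ms @ 0 + 93.168ms (1/4)
2. 93.168ms @ 1/4 + 279.503ms (3/4)
3. 372.671ms @ 1 + 186.335ms (1/2)
4. 559.006ms @ 3/2 + 186.335ms (1/2)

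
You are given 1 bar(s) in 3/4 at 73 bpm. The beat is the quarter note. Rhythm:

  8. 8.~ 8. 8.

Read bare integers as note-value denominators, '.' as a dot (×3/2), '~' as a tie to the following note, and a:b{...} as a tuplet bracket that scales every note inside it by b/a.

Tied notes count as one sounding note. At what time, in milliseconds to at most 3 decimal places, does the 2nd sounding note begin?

note 2 onset = 3/4b = 616.438ms

1. 0.0ms @ 0 + 616.438ms (3/4)
2. 616.438ms @ 3/4 + 1232.877ms (3/2)
3. 1849.315ms @ 9/4 + 616.438ms (3/4)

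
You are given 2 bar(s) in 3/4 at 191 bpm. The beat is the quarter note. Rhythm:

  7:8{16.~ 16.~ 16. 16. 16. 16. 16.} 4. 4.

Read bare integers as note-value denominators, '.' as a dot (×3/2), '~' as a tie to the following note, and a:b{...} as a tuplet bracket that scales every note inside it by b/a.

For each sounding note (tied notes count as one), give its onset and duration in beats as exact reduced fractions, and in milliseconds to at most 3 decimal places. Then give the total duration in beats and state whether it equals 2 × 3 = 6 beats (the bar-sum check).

1) 0.0ms=0b +403.889ms=9/7b
2) 403.889ms=9/7b +134.63ms=3/7b
3) 538.519ms=12/7b +134.63ms=3/7b
4) 673.149ms=15/7b +134.63ms=3/7b
5) 807.779ms=18/7b +134.63ms=3/7b
6) 942.408ms=3b +471.204ms=3/2b
7) 1413.613ms=9/2b +471.204ms=3/2b
Σ=6b of 6 (191bpm 3/4) — PASS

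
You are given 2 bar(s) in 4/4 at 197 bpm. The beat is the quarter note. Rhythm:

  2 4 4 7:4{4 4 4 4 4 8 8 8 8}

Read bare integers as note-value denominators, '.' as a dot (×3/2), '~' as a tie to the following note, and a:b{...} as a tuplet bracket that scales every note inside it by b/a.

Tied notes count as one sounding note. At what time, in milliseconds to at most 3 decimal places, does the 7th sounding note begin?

note 7 onset = 40/7b = 1740.392ms

1. 0.0ms @ 0 + 609.137ms (2)
2. 609.137ms @ 2 + 304.569ms (1)
3. 913.706ms @ 3 + 304.569ms (1)
4. 1218.274ms @ 4 + 174.039ms (4/7)
5. 1392.313ms @ 32/7 + 174.039ms (4/7)
6. 1566.352ms @ 36/7 + 174.039ms (4/7)
7. 1740.392ms @ 40/7 + 174.039ms (4/7)
8. 1914.431ms @ 44/7 + 174.039ms (4/7)
9. 2088.47ms @ 48/7 + 87.02ms (2/7)
10. 2175.489ms @ 50/7 + 87.02ms (2/7)
11. 2262.509ms @ 52/7 + 87.02ms (2/7)
12. 2349.529ms @ 54/7 + 87.02ms (2/7)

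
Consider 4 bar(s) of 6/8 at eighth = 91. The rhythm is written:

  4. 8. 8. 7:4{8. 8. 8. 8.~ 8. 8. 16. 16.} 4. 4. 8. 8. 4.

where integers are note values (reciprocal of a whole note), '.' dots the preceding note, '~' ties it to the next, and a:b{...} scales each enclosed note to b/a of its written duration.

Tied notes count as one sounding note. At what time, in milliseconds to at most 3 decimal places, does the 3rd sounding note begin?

note 3 onset = 9/2b = 2967.033ms

1. 0.0ms @ 0 + 1978.022ms (3)
2. 1978.022ms @ 3 + 989.011ms (3/2)
3. 2967.033ms @ 9/2 + 989.011ms (3/2)
4. 3956.044ms @ 6 + 565.149ms (6/7)
5. 4521.193ms @ 48/7 + 565.149ms (6/7)
6. 5086.342ms @ 54/7 + 565.149ms (6/7)
7. 5651.491ms @ 60/7 + 1130.298ms (12/7)
8. 6781.79ms @ 72/7 + 565.149ms (6/7)
9. 7346.939ms @ 78/7 + 282.575ms (3/7)
10. 7629.513ms @ 81/7 + 282.575ms (3/7)
11. 7912.088ms @ 12 + 1978.022ms (3)
12. 9890.11ms @ 15 + 1978.022ms (3)
13. 11868.132ms @ 18 + 989.011ms (3/2)
14. 12857.143ms @ 39/2 + 989.011ms (3/2)
15. 13846.154ms @ 21 + 1978.022ms (3)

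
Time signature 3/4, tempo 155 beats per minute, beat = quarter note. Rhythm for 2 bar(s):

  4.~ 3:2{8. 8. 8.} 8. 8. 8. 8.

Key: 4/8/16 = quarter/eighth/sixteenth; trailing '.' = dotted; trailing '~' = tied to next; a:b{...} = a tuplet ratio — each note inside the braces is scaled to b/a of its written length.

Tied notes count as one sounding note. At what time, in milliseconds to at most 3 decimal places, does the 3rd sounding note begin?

note 3 onset = 5/2b = 967.742ms

1. 0.0ms @ 0 + 774.194ms (2)
2. 774.194ms @ 2 + 193.548ms (1/2)
3. 967.742ms @ 5/2 + 193.548ms (1/2)
4. 1161.29ms @ 3 + 290.323ms (3/4)
5. 1451.613ms @ 15/4 + 290.323ms (3/4)
6. 1741.935ms @ 9/2 + 290.323ms (3/4)
7. 2032.258ms @ 21/4 + 290.323ms (3/4)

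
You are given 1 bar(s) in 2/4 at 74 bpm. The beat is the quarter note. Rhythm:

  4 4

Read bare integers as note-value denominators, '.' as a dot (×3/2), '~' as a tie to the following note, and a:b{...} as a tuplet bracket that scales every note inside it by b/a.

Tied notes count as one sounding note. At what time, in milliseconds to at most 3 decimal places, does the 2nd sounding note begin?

1. 0.0ms @ 0 + 810.811ms (1)
2. 810.811ms @ 1 + 810.811ms (1)

note 2 onset = 1b = 810.811ms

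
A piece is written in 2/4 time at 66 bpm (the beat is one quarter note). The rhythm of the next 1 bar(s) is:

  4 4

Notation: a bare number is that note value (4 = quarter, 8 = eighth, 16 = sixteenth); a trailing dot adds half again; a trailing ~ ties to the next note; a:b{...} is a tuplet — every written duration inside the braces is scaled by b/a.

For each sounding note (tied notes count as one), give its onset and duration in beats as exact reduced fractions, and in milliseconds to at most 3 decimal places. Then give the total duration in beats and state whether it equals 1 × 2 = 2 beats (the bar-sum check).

1) 0.0ms=0b +909.091ms=1b
2) 909.091ms=1b +909.091ms=1b
Σ=2b of 2 (66bpm 2/4) — PASS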